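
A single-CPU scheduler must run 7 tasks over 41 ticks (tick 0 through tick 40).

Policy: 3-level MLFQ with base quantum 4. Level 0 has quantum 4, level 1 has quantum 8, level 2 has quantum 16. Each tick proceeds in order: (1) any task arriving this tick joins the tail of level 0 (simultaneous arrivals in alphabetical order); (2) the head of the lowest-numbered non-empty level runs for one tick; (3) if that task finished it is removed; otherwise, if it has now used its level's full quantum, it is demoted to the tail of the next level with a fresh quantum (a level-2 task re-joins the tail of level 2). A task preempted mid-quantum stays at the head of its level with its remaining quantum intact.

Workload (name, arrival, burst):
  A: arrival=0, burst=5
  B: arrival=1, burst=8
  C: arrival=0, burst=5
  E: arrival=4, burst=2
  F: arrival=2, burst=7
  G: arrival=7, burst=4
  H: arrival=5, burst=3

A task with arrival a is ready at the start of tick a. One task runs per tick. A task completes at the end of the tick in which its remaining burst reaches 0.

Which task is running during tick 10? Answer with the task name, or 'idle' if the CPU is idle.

running at tick 10 = B

t=0: L0/L1/L2 = AC/-/- → run A
t=1: L0/L1/L2 = ACB/-/- → run A
t=2: L0/L1/L2 = ACBF/-/- → run A
t=3: L0/L1/L2 = ACBF/-/- → run A
t=4: L0/L1/L2 = CBFE/A/- → run C
t=5: L0/L1/L2 = CBFEH/A/- → run C
t=6: L0/L1/L2 = CBFEH/A/- → run C
t=7: L0/L1/L2 = CBFEHG/A/- → run C
t=8: L0/L1/L2 = BFEHG/AC/- → run B
t=9: L0/L1/L2 = BFEHG/AC/- → run B
t=10: L0/L1/L2 = BFEHG/AC/- → run B
t=11: L0/L1/L2 = BFEHG/AC/- → run B
t=12: L0/L1/L2 = FEHG/ACB/- → run F
t=13: L0/L1/L2 = FEHG/ACB/- → run F
t=14: L0/L1/L2 = FEHG/ACB/- → run F
t=15: L0/L1/L2 = FEHG/ACB/- → run F
t=16: L0/L1/L2 = EHG/ACBF/- → run E
t=17: L0/L1/L2 = EHG/ACBF/- → run E
t=18: L0/L1/L2 = HG/ACBF/- → run H
t=19: L0/L1/L2 = HG/ACBF/- → run H
t=20: L0/L1/L2 = HG/ACBF/- → run H
t=21: L0/L1/L2 = G/ACBF/- → run G
t=22: L0/L1/L2 = G/ACBF/- → run G
t=23: L0/L1/L2 = G/ACBF/- → run G
t=24: L0/L1/L2 = G/ACBF/- → run G
t=25: L0/L1/L2 = -/ACBF/- → run A
t=26: L0/L1/L2 = -/CBF/- → run C
t=27: L0/L1/L2 = -/BF/- → run B
t=28: L0/L1/L2 = -/BF/- → run B
t=29: L0/L1/L2 = -/BF/- → run B
t=30: L0/L1/L2 = -/BF/- → run B
t=31: L0/L1/L2 = -/F/- → run F
t=32: L0/L1/L2 = -/F/- → run F
t=33: L0/L1/L2 = -/F/- → run F
t=34: (idle)
t=35: (idle)
t=36: (idle)
t=37: (idle)
t=38: (idle)
t=39: (idle)
t=40: (idle)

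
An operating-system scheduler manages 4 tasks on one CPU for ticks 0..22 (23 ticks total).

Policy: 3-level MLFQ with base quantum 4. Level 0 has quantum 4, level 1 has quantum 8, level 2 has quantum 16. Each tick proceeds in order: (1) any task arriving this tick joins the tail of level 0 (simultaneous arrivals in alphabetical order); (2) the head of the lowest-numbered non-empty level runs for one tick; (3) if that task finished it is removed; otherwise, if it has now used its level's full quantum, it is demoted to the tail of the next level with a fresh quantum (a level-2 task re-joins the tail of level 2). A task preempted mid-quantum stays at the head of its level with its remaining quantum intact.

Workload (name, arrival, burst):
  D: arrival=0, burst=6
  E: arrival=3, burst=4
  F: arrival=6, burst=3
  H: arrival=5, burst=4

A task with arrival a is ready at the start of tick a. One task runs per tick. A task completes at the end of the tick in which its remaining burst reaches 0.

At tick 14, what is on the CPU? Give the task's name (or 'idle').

t=0: L0/L1/L2 = D/-/- → run D
t=1: L0/L1/L2 = D/-/- → run D
t=2: L0/L1/L2 = D/-/- → run D
t=3: L0/L1/L2 = DE/-/- → run D
t=4: L0/L1/L2 = E/D/- → run E
t=5: L0/L1/L2 = EH/D/- → run E
t=6: L0/L1/L2 = EHF/D/- → run E
t=7: L0/L1/L2 = EHF/D/- → run E
t=8: L0/L1/L2 = HF/D/- → run H
t=9: L0/L1/L2 = HF/D/- → run H
t=10: L0/L1/L2 = HF/D/- → run H
t=11: L0/L1/L2 = HF/D/- → run H
t=12: L0/L1/L2 = F/D/- → run F
t=13: L0/L1/L2 = F/D/- → run F
t=14: L0/L1/L2 = F/D/- → run F
t=15: L0/L1/L2 = -/D/- → run D
t=16: L0/L1/L2 = -/D/- → run D
t=17: (idle)
t=18: (idle)
t=19: (idle)
t=20: (idle)
t=21: (idle)
t=22: (idle)

running at tick 14 = F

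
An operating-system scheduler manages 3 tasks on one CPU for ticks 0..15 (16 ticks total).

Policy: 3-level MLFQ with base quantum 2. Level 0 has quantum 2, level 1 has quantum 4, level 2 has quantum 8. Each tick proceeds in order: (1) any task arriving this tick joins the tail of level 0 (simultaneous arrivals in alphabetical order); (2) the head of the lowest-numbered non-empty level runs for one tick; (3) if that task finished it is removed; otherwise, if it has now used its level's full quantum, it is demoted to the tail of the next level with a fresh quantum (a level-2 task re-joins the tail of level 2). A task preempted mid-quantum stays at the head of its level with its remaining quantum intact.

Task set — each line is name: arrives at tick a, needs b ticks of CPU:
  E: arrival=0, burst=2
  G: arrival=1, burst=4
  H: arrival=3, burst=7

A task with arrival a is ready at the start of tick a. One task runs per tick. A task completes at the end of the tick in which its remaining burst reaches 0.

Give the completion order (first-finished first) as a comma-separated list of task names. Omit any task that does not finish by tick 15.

t=0: L0/L1/L2 = E/-/- → run E
t=1: L0/L1/L2 = EG/-/- → run E
t=2: L0/L1/L2 = G/-/- → run G
t=3: L0/L1/L2 = GH/-/- → run G
t=4: L0/L1/L2 = H/G/- → run H
t=5: L0/L1/L2 = H/G/- → run H
t=6: L0/L1/L2 = -/GH/- → run G
t=7: L0/L1/L2 = -/GH/- → run G
t=8: L0/L1/L2 = -/H/- → run H
t=9: L0/L1/L2 = -/H/- → run H
t=10: L0/L1/L2 = -/H/- → run H
t=11: L0/L1/L2 = -/H/- → run H
t=12: L0/L1/L2 = -/-/H → run H
t=13: (idle)
t=14: (idle)
t=15: (idle)

completion order = E, G, H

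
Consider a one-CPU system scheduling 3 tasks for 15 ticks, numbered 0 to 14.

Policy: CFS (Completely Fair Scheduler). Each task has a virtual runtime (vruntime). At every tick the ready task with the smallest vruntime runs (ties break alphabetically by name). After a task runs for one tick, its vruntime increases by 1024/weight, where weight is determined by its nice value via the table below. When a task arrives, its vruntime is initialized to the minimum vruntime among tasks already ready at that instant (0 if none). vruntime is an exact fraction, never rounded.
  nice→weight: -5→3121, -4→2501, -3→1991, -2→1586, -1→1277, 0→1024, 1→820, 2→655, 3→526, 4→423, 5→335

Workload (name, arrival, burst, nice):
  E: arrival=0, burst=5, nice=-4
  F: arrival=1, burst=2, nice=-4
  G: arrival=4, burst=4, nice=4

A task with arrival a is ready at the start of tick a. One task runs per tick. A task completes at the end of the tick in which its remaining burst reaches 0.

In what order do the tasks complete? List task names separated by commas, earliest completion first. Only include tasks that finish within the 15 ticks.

completion order = F, E, G

t=0: vr[E=0] → run E
t=1: vr[E=1024/2501 F=1024/2501] → run E
t=2: vr[E=2048/2501 F=1024/2501] → run F
t=3: vr[E=2048/2501 F=2048/2501] → run E
t=4: vr[E=3072/2501 F=2048/2501 G=2048/2501] → run F
t=5: vr[E=3072/2501 G=2048/2501] → run G
t=6: vr[E=3072/2501 G=3427328/1057923] → run E
t=7: vr[E=4096/2501 G=3427328/1057923] → run E
t=8: vr[G=3427328/1057923] → run G
t=9: vr[G=5988352/1057923] → run G
t=10: vr[G=2849792/352641] → run G
t=11: (idle)
t=12: (idle)
t=13: (idle)
t=14: (idle)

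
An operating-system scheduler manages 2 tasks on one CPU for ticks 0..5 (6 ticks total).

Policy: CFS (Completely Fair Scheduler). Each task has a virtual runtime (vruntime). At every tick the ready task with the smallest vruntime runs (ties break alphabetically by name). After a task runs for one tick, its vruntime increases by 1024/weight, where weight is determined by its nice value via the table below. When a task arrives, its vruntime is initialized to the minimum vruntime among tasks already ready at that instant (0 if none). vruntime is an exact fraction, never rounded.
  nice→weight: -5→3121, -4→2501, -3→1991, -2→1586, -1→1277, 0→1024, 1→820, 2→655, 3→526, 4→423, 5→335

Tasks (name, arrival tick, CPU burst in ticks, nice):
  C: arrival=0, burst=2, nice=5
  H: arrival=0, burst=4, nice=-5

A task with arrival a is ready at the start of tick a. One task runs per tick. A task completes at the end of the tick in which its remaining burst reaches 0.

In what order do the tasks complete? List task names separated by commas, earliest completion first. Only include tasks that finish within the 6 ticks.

t=0: vr[C=0 H=0] → run C
t=1: vr[C=1024/335 H=0] → run H
t=2: vr[C=1024/335 H=1024/3121] → run H
t=3: vr[C=1024/335 H=2048/3121] → run H
t=4: vr[C=1024/335 H=3072/3121] → run H
t=5: vr[C=1024/335] → run C

completion order = H, C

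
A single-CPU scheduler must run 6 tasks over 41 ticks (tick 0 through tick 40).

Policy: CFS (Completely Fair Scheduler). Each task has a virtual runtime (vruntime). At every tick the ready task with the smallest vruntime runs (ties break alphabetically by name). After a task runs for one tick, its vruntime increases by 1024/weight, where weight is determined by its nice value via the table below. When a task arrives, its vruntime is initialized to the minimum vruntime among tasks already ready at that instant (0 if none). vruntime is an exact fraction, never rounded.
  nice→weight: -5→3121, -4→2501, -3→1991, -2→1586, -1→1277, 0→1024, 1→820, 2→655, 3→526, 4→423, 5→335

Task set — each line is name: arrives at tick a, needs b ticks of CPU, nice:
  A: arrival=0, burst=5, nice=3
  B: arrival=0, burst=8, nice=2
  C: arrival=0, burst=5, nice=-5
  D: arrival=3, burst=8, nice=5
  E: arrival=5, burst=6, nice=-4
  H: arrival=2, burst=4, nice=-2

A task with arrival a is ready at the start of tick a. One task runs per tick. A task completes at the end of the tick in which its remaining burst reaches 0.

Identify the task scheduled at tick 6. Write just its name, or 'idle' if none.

t=0: vr[A=0 B=0 C=0] → run A
t=1: vr[A=512/263 B=0 C=0] → run B
t=2: vr[A=512/263 B=1024/655 C=0 H=0] → run C
t=3: vr[A=512/263 B=1024/655 C=1024/3121 D=0 H=0] → run D
t=4: vr[A=512/263 B=1024/655 C=1024/3121 D=1024/335 H=0] → run H
t=5: vr[A=512/263 B=1024/655 C=1024/3121 D=1024/335 E=1024/3121 H=512/793] → run C
t=6: vr[A=512/263 B=1024/655 C=2048/3121 D=1024/335 E=1024/3121 H=512/793] → run E
t=7: vr[A=512/263 B=1024/655 C=2048/3121 D=1024/335 E=5756928/7805621 H=512/793] → run H
t=8: vr[A=512/263 B=1024/655 C=2048/3121 D=1024/335 E=5756928/7805621 H=1024/793] → run C
t=9: vr[A=512/263 B=1024/655 C=3072/3121 D=1024/335 E=5756928/7805621 H=1024/793] → run E
t=10: vr[A=512/263 B=1024/655 C=3072/3121 D=1024/335 E=8952832/7805621 H=1024/793] → run C
t=11: vr[A=512/263 B=1024/655 C=4096/3121 D=1024/335 E=8952832/7805621 H=1024/793] → run E
t=12: vr[A=512/263 B=1024/655 C=4096/3121 D=1024/335 E=12148736/7805621 H=1024/793] → run H
t=13: vr[A=512/263 B=1024/655 C=4096/3121 D=1024/335 E=12148736/7805621 H=1536/793] → run C
t=14: vr[A=512/263 B=1024/655 D=1024/335 E=12148736/7805621 H=1536/793] → run E
t=15: vr[A=512/263 B=1024/655 D=1024/335 E=15344640/7805621 H=1536/793] → run B
t=16: vr[A=512/263 B=2048/655 D=1024/335 E=15344640/7805621 H=1536/793] → run H
t=17: vr[A=512/263 B=2048/655 D=1024/335 E=15344640/7805621] → run A
t=18: vr[A=1024/263 B=2048/655 D=1024/335 E=15344640/7805621] → run E
t=19: vr[A=1024/263 B=2048/655 D=1024/335 E=18540544/7805621] → run E
t=20: vr[A=1024/263 B=2048/655 D=1024/335] → run D
t=21: vr[A=1024/263 B=2048/655 D=2048/335] → run B
t=22: vr[A=1024/263 B=3072/655 D=2048/335] → run A
t=23: vr[A=1536/263 B=3072/655 D=2048/335] → run B
t=24: vr[A=1536/263 B=4096/655 D=2048/335] → run A
t=25: vr[A=2048/263 B=4096/655 D=2048/335] → run D
t=26: vr[A=2048/263 B=4096/655 D=3072/335] → run B
t=27: vr[A=2048/263 B=1024/131 D=3072/335] → run A
t=28: vr[B=1024/131 D=3072/335] → run B
t=29: vr[B=6144/655 D=3072/335] → run D
t=30: vr[B=6144/655 D=4096/335] → run B
t=31: vr[B=7168/655 D=4096/335] → run B
t=32: vr[D=4096/335] → run D
t=33: vr[D=1024/67] → run D
t=34: vr[D=6144/335] → run D
t=35: vr[D=7168/335] → run D
t=36: (idle)
t=37: (idle)
t=38: (idle)
t=39: (idle)
t=40: (idle)

running at tick 6 = E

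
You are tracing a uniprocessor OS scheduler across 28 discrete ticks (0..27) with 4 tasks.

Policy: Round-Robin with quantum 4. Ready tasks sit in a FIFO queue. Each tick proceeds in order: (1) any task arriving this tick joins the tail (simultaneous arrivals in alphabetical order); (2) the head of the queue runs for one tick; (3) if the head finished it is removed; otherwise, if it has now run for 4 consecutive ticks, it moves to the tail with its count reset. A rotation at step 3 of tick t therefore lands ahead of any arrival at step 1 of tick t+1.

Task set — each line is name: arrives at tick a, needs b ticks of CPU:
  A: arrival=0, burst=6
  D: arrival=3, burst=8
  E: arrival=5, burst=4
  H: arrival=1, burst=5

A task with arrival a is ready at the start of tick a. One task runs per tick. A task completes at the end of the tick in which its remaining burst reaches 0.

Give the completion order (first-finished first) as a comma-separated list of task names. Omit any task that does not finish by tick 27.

t=0: queue=[A] q_used=0 → run A
t=1: queue=[A,H] q_used=1 → run A
t=2: queue=[A,H] q_used=2 → run A
t=3: queue=[A,H,D] q_used=3 → run A
t=4: queue=[H,D,A] q_used=0 → run H
t=5: queue=[H,D,A,E] q_used=1 → run H
t=6: queue=[H,D,A,E] q_used=2 → run H
t=7: queue=[H,D,A,E] q_used=3 → run H
t=8: queue=[D,A,E,H] q_used=0 → run D
t=9: queue=[D,A,E,H] q_used=1 → run D
t=10: queue=[D,A,E,H] q_used=2 → run D
t=11: queue=[D,A,E,H] q_used=3 → run D
t=12: queue=[A,E,H,D] q_used=0 → run A
t=13: queue=[A,E,H,D] q_used=1 → run A
t=14: queue=[E,H,D] q_used=0 → run E
t=15: queue=[E,H,D] q_used=1 → run E
t=16: queue=[E,H,D] q_used=2 → run E
t=17: queue=[E,H,D] q_used=3 → run E
t=18: queue=[H,D] q_used=0 → run H
t=19: queue=[D] q_used=0 → run D
t=20: queue=[D] q_used=1 → run D
t=21: queue=[D] q_used=2 → run D
t=22: queue=[D] q_used=3 → run D
t=23: (idle)
t=24: (idle)
t=25: (idle)
t=26: (idle)
t=27: (idle)

completion order = A, E, H, D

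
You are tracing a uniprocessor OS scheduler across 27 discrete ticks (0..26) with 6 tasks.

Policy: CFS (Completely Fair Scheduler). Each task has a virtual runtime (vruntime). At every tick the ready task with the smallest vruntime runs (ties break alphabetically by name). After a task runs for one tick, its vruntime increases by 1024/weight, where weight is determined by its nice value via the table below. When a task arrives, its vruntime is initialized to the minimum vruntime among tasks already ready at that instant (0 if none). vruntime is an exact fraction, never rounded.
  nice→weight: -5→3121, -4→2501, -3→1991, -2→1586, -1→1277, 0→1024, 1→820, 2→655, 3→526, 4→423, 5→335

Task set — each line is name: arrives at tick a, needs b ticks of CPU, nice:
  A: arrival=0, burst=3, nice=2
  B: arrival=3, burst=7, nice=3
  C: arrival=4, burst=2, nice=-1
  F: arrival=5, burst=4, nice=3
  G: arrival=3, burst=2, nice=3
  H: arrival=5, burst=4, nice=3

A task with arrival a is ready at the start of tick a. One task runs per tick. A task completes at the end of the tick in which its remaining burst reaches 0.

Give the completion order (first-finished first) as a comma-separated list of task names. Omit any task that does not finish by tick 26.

completion order = A, C, G, F, H, B

t=0: vr[A=0] → run A
t=1: vr[A=1024/655] → run A
t=2: vr[A=2048/655] → run A
t=3: vr[B=0 G=0] → run B
t=4: vr[B=512/263 C=0 G=0] → run C
t=5: vr[B=512/263 C=1024/1277 F=0 G=0 H=0] → run F
t=6: vr[B=512/263 C=1024/1277 F=512/263 G=0 H=0] → run G
t=7: vr[B=512/263 C=1024/1277 F=512/263 G=512/263 H=0] → run H
t=8: vr[B=512/263 C=1024/1277 F=512/263 G=512/263 H=512/263] → run C
t=9: vr[B=512/263 F=512/263 G=512/263 H=512/263] → run B
t=10: vr[B=1024/263 F=512/263 G=512/263 H=512/263] → run F
t=11: vr[B=1024/263 F=1024/263 G=512/263 H=512/263] → run G
t=12: vr[B=1024/263 F=1024/263 H=512/263] → run H
t=13: vr[B=1024/263 F=1024/263 H=1024/263] → run B
t=14: vr[B=1536/263 F=1024/263 H=1024/263] → run F
t=15: vr[B=1536/263 F=1536/263 H=1024/263] → run H
t=16: vr[B=1536/263 F=1536/263 H=1536/263] → run B
t=17: vr[B=2048/263 F=1536/263 H=1536/263] → run F
t=18: vr[B=2048/263 H=1536/263] → run H
t=19: vr[B=2048/263] → run B
t=20: vr[B=2560/263] → run B
t=21: vr[B=3072/263] → run B
t=22: (idle)
t=23: (idle)
t=24: (idle)
t=25: (idle)
t=26: (idle)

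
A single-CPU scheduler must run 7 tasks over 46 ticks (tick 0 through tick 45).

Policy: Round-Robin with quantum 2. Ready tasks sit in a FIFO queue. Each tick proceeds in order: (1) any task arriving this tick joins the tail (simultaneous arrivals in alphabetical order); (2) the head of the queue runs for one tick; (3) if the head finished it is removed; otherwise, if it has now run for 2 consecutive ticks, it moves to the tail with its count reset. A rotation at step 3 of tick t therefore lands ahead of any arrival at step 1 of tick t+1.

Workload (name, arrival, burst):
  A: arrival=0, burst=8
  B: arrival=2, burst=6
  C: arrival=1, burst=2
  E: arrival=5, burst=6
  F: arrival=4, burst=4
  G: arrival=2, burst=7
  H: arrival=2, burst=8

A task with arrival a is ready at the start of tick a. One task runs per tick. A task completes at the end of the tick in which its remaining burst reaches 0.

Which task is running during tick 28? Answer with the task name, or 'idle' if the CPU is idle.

running at tick 28 = A

t=0: queue=[A] q_used=0 → run A
t=1: queue=[A,C] q_used=1 → run A
t=2: queue=[C,A,B,G,H] q_used=0 → run C
t=3: queue=[C,A,B,G,H] q_used=1 → run C
t=4: queue=[A,B,G,H,F] q_used=0 → run A
t=5: queue=[A,B,G,H,F,E] q_used=1 → run A
t=6: queue=[B,G,H,F,E,A] q_used=0 → run B
t=7: queue=[B,G,H,F,E,A] q_used=1 → run B
t=8: queue=[G,H,F,E,A,B] q_used=0 → run G
t=9: queue=[G,H,F,E,A,B] q_used=1 → run G
t=10: queue=[H,F,E,A,B,G] q_used=0 → run H
t=11: queue=[H,F,E,A,B,G] q_used=1 → run H
t=12: queue=[F,E,A,B,G,H] q_used=0 → run F
t=13: queue=[F,E,A,B,G,H] q_used=1 → run F
t=14: queue=[E,A,B,G,H,F] q_used=0 → run E
t=15: queue=[E,A,B,G,H,F] q_used=1 → run E
t=16: queue=[A,B,G,H,F,E] q_used=0 → run A
t=17: queue=[A,B,G,H,F,E] q_used=1 → run A
t=18: queue=[B,G,H,F,E,A] q_used=0 → run B
t=19: queue=[B,G,H,F,E,A] q_used=1 → run B
t=20: queue=[G,H,F,E,A,B] q_used=0 → run G
t=21: queue=[G,H,F,E,A,B] q_used=1 → run G
t=22: queue=[H,F,E,A,B,G] q_used=0 → run H
t=23: queue=[H,F,E,A,B,G] q_used=1 → run H
t=24: queue=[F,E,A,B,G,H] q_used=0 → run F
t=25: queue=[F,E,A,B,G,H] q_used=1 → run F
t=26: queue=[E,A,B,G,H] q_used=0 → run E
t=27: queue=[E,A,B,G,H] q_used=1 → run E
t=28: queue=[A,B,G,H,E] q_used=0 → run A
t=29: queue=[A,B,G,H,E] q_used=1 → run A
t=30: queue=[B,G,H,E] q_used=0 → run B
t=31: queue=[B,G,H,E] q_used=1 → run B
t=32: queue=[G,H,E] q_used=0 → run G
t=33: queue=[G,H,E] q_used=1 → run G
t=34: queue=[H,E,G] q_used=0 → run H
t=35: queue=[H,E,G] q_used=1 → run H
t=36: queue=[E,G,H] q_used=0 → run E
t=37: queue=[E,G,H] q_used=1 → run E
t=38: queue=[G,H] q_used=0 → run G
t=39: queue=[H] q_used=0 → run H
t=40: queue=[H] q_used=1 → run H
t=41: (idle)
t=42: (idle)
t=43: (idle)
t=44: (idle)
t=45: (idle)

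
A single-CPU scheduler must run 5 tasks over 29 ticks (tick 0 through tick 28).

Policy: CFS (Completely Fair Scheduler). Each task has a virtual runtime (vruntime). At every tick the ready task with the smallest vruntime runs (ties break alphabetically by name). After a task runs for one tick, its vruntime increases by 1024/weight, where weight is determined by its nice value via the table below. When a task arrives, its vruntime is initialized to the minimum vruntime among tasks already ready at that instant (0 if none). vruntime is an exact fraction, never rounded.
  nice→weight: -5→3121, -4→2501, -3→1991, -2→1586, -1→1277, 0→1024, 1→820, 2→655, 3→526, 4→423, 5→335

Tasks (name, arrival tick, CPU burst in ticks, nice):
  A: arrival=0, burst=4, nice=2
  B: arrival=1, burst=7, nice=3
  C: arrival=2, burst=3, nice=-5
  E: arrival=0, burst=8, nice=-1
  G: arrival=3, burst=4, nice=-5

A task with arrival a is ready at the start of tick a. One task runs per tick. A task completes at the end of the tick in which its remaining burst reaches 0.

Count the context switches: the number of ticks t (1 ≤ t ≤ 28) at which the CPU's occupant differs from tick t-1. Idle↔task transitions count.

t=0: vr[A=0 E=0] → run A
t=1: vr[A=1024/655 B=0 E=0] → run B
t=2: vr[A=1024/655 B=512/263 C=0 E=0] → run C
t=3: vr[A=1024/655 B=512/263 C=1024/3121 E=0 G=0] → run E
t=4: vr[A=1024/655 B=512/263 C=1024/3121 E=1024/1277 G=0] → run G
t=5: vr[A=1024/655 B=512/263 C=1024/3121 E=1024/1277 G=1024/3121] → run C
t=6: vr[A=1024/655 B=512/263 C=2048/3121 E=1024/1277 G=1024/3121] → run G
t=7: vr[A=1024/655 B=512/263 C=2048/3121 E=1024/1277 G=2048/3121] → run C
t=8: vr[A=1024/655 B=512/263 E=1024/1277 G=2048/3121] → run G
t=9: vr[A=1024/655 B=512/263 E=1024/1277 G=3072/3121] → run E
t=10: vr[A=1024/655 B=512/263 E=2048/1277 G=3072/3121] → run G
t=11: vr[A=1024/655 B=512/263 E=2048/1277] → run A
t=12: vr[A=2048/655 B=512/263 E=2048/1277] → run E
t=13: vr[A=2048/655 B=512/263 E=3072/1277] → run B
t=14: vr[A=2048/655 B=1024/263 E=3072/1277] → run E
t=15: vr[A=2048/655 B=1024/263 E=4096/1277] → run A
t=16: vr[A=3072/655 B=1024/263 E=4096/1277] → run E
t=17: vr[A=3072/655 B=1024/263 E=5120/1277] → run B
t=18: vr[A=3072/655 B=1536/263 E=5120/1277] → run E
t=19: vr[A=3072/655 B=1536/263 E=6144/1277] → run A
t=20: vr[B=1536/263 E=6144/1277] → run E
t=21: vr[B=1536/263 E=7168/1277] → run E
t=22: vr[B=1536/263] → run B
t=23: vr[B=2048/263] → run B
t=24: vr[B=2560/263] → run B
t=25: vr[B=3072/263] → run B
t=26: (idle)
t=27: (idle)
t=28: (idle)

context switches = 22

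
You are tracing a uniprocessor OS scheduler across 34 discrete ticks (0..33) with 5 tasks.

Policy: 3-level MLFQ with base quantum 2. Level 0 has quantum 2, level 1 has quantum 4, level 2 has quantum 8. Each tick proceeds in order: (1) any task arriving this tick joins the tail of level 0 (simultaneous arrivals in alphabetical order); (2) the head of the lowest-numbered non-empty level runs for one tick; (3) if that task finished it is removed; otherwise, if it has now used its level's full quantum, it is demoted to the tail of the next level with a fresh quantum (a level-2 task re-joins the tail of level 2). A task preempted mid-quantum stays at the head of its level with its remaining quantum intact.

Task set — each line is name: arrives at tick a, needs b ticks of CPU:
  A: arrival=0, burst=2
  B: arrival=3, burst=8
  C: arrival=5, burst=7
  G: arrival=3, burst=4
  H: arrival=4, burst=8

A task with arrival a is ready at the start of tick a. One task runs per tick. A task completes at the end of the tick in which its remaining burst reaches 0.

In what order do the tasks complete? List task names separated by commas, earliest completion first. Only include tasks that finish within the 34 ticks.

t=0: L0/L1/L2 = A/-/- → run A
t=1: L0/L1/L2 = A/-/- → run A
t=2: (idle)
t=3: L0/L1/L2 = BG/-/- → run B
t=4: L0/L1/L2 = BGH/-/- → run B
t=5: L0/L1/L2 = GHC/B/- → run G
t=6: L0/L1/L2 = GHC/B/- → run G
t=7: L0/L1/L2 = HC/BG/- → run H
t=8: L0/L1/L2 = HC/BG/- → run H
t=9: L0/L1/L2 = C/BGH/- → run C
t=10: L0/L1/L2 = C/BGH/- → run C
t=11: L0/L1/L2 = -/BGHC/- → run B
t=12: L0/L1/L2 = -/BGHC/- → run B
t=13: L0/L1/L2 = -/BGHC/- → run B
t=14: L0/L1/L2 = -/BGHC/- → run B
t=15: L0/L1/L2 = -/GHC/B → run G
t=16: L0/L1/L2 = -/GHC/B → run G
t=17: L0/L1/L2 = -/HC/B → run H
t=18: L0/L1/L2 = -/HC/B → run H
t=19: L0/L1/L2 = -/HC/B → run H
t=20: L0/L1/L2 = -/HC/B → run H
t=21: L0/L1/L2 = -/C/BH → run C
t=22: L0/L1/L2 = -/C/BH → run C
t=23: L0/L1/L2 = -/C/BH → run C
t=24: L0/L1/L2 = -/C/BH → run C
t=25: L0/L1/L2 = -/-/BHC → run B
t=26: L0/L1/L2 = -/-/BHC → run B
t=27: L0/L1/L2 = -/-/HC → run H
t=28: L0/L1/L2 = -/-/HC → run H
t=29: L0/L1/L2 = -/-/C → run C
t=30: (idle)
t=31: (idle)
t=32: (idle)
t=33: (idle)

completion order = A, G, B, H, C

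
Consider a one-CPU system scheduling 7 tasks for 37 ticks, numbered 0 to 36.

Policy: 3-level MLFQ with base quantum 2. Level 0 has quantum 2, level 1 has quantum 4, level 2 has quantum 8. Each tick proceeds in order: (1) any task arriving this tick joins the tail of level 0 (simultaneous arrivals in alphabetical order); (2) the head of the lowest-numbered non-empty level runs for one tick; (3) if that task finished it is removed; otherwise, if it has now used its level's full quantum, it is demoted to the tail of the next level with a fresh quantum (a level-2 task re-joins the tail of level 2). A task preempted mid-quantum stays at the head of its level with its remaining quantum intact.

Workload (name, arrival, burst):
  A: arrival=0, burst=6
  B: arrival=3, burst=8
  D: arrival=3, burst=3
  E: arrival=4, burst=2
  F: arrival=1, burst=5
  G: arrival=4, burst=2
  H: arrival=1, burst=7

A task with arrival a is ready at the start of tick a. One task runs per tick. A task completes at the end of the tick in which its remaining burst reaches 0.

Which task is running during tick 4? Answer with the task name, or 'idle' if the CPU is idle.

t=0: L0/L1/L2 = A/-/- → run A
t=1: L0/L1/L2 = AFH/-/- → run A
t=2: L0/L1/L2 = FH/A/- → run F
t=3: L0/L1/L2 = FHBD/A/- → run F
t=4: L0/L1/L2 = HBDEG/AF/- → run H
t=5: L0/L1/L2 = HBDEG/AF/- → run H
t=6: L0/L1/L2 = BDEG/AFH/- → run B
t=7: L0/L1/L2 = BDEG/AFH/- → run B
t=8: L0/L1/L2 = DEG/AFHB/- → run D
t=9: L0/L1/L2 = DEG/AFHB/- → run D
t=10: L0/L1/L2 = EG/AFHBD/- → run E
t=11: L0/L1/L2 = EG/AFHBD/- → run E
t=12: L0/L1/L2 = G/AFHBD/- → run G
t=13: L0/L1/L2 = G/AFHBD/- → run G
t=14: L0/L1/L2 = -/AFHBD/- → run A
t=15: L0/L1/L2 = -/AFHBD/- → run A
t=16: L0/L1/L2 = -/AFHBD/- → run A
t=17: L0/L1/L2 = -/AFHBD/- → run A
t=18: L0/L1/L2 = -/FHBD/- → run F
t=19: L0/L1/L2 = -/FHBD/- → run F
t=20: L0/L1/L2 = -/FHBD/- → run F
t=21: L0/L1/L2 = -/HBD/- → run H
t=22: L0/L1/L2 = -/HBD/- → run H
t=23: L0/L1/L2 = -/HBD/- → run H
t=24: L0/L1/L2 = -/HBD/- → run H
t=25: L0/L1/L2 = -/BD/H → run B
t=26: L0/L1/L2 = -/BD/H → run B
t=27: L0/L1/L2 = -/BD/H → run B
t=28: L0/L1/L2 = -/BD/H → run B
t=29: L0/L1/L2 = -/D/HB → run D
t=30: L0/L1/L2 = -/-/HB → run H
t=31: L0/L1/L2 = -/-/B → run B
t=32: L0/L1/L2 = -/-/B → run B
t=33: (idle)
t=34: (idle)
t=35: (idle)
t=36: (idle)

running at tick 4 = H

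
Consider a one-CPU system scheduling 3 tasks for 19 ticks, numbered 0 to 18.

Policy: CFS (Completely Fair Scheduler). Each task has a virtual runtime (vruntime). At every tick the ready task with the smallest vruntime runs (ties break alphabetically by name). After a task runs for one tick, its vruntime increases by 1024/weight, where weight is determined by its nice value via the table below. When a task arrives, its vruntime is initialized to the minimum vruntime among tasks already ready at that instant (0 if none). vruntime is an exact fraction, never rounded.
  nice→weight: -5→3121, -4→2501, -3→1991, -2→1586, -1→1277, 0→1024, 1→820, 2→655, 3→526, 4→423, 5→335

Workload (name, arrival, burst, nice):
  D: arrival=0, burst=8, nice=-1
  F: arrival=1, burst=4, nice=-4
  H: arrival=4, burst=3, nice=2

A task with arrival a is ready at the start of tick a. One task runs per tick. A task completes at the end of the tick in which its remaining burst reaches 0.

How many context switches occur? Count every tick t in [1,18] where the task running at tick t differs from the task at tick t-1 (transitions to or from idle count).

t=0: vr[D=0] → run D
t=1: vr[D=1024/1277 F=1024/1277] → run D
t=2: vr[D=2048/1277 F=1024/1277] → run F
t=3: vr[D=2048/1277 F=3868672/3193777] → run F
t=4: vr[D=2048/1277 F=5176320/3193777 H=2048/1277] → run D
t=5: vr[D=3072/1277 F=5176320/3193777 H=2048/1277] → run H
t=6: vr[D=3072/1277 F=5176320/3193777 H=2649088/836435] → run F
t=7: vr[D=3072/1277 F=6483968/3193777 H=2649088/836435] → run F
t=8: vr[D=3072/1277 H=2649088/836435] → run D
t=9: vr[D=4096/1277 H=2649088/836435] → run H
t=10: vr[D=4096/1277 H=3956736/836435] → run D
t=11: vr[D=5120/1277 H=3956736/836435] → run D
t=12: vr[D=6144/1277 H=3956736/836435] → run H
t=13: vr[D=6144/1277] → run D
t=14: vr[D=7168/1277] → run D
t=15: (idle)
t=16: (idle)
t=17: (idle)
t=18: (idle)

context switches = 10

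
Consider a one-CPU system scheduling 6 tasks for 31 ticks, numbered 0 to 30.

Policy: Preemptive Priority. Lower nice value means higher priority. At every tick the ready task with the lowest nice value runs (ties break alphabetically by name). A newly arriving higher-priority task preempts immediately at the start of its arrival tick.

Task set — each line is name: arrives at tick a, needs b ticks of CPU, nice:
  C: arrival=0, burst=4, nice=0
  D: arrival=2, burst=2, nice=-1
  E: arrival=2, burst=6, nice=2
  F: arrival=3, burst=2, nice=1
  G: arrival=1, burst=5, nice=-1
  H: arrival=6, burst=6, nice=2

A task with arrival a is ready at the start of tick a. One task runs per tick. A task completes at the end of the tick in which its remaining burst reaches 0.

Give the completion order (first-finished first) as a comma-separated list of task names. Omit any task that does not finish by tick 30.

t=0: ready={C} → run C
t=1: ready={C,G} → run G
t=2: ready={C,D,E,G} → run D
t=3: ready={C,D,E,F,G} → run D
t=4: ready={C,E,F,G} → run G
t=5: ready={C,E,F,G} → run G
t=6: ready={C,E,F,G,H} → run G
t=7: ready={C,E,F,G,H} → run G
t=8: ready={C,E,F,H} → run C
t=9: ready={C,E,F,H} → run C
t=10: ready={C,E,F,H} → run C
t=11: ready={E,F,H} → run F
t=12: ready={E,F,H} → run F
t=13: ready={E,H} → run E
t=14: ready={E,H} → run E
t=15: ready={E,H} → run E
t=16: ready={E,H} → run E
t=17: ready={E,H} → run E
t=18: ready={E,H} → run E
t=19: ready={H} → run H
t=20: ready={H} → run H
t=21: ready={H} → run H
t=22: ready={H} → run H
t=23: ready={H} → run H
t=24: ready={H} → run H
t=25: (idle)
t=26: (idle)
t=27: (idle)
t=28: (idle)
t=29: (idle)
t=30: (idle)

completion order = D, G, C, F, E, H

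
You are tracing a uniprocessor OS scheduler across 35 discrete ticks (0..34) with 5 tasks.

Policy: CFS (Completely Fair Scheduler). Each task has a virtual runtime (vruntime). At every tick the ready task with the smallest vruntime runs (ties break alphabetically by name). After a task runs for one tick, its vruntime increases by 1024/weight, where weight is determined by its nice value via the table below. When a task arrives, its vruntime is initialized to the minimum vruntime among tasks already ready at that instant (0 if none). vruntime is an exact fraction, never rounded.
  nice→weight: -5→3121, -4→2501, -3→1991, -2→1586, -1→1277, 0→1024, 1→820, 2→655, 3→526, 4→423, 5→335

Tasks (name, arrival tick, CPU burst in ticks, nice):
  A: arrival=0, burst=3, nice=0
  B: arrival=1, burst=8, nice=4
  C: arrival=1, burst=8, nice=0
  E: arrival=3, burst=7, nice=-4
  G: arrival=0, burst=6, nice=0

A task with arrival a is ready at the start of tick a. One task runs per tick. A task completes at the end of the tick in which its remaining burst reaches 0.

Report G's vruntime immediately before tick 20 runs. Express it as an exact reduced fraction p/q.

t=0: vr[A=0 G=0] → run A
t=1: vr[A=1 B=0 C=0 G=0] → run B
t=2: vr[A=1 B=1024/423 C=0 G=0] → run C
t=3: vr[A=1 B=1024/423 C=1 E=0 G=0] → run E
t=4: vr[A=1 B=1024/423 C=1 E=1024/2501 G=0] → run G
t=5: vr[A=1 B=1024/423 C=1 E=1024/2501 G=1] → run E
t=6: vr[A=1 B=1024/423 C=1 E=2048/2501 G=1] → run E
t=7: vr[A=1 B=1024/423 C=1 E=3072/2501 G=1] → run A
t=8: vr[A=2 B=1024/423 C=1 E=3072/2501 G=1] → run C
t=9: vr[A=2 B=1024/423 C=2 E=3072/2501 G=1] → run G
t=10: vr[A=2 B=1024/423 C=2 E=3072/2501 G=2] → run E
t=11: vr[A=2 B=1024/423 C=2 E=4096/2501 G=2] → run E
t=12: vr[A=2 B=1024/423 C=2 E=5120/2501 G=2] → run A
t=13: vr[B=1024/423 C=2 E=5120/2501 G=2] → run C
t=14: vr[B=1024/423 C=3 E=5120/2501 G=2] → run G
t=15: vr[B=1024/423 C=3 E=5120/2501 G=3] → run E
t=16: vr[B=1024/423 C=3 E=6144/2501 G=3] → run B
t=17: vr[B=2048/423 C=3 E=6144/2501 G=3] → run E
t=18: vr[B=2048/423 C=3 G=3] → run C
t=19: vr[B=2048/423 C=4 G=3] → run G
t=20: vr[B=2048/423 C=4 G=4] → run C
t=21: vr[B=2048/423 C=5 G=4] → run G
t=22: vr[B=2048/423 C=5 G=5] → run B
t=23: vr[B=1024/141 C=5 G=5] → run C
t=24: vr[B=1024/141 C=6 G=5] → run G
t=25: vr[B=1024/141 C=6] → run C
t=26: vr[B=1024/141 C=7] → run C
t=27: vr[B=1024/141] → run B
t=28: vr[B=4096/423] → run B
t=29: vr[B=5120/423] → run B
t=30: vr[B=2048/141] → run B
t=31: vr[B=7168/423] → run B
t=32: (idle)
t=33: (idle)
t=34: (idle)

vruntime(G, start of tick 20) = 4/1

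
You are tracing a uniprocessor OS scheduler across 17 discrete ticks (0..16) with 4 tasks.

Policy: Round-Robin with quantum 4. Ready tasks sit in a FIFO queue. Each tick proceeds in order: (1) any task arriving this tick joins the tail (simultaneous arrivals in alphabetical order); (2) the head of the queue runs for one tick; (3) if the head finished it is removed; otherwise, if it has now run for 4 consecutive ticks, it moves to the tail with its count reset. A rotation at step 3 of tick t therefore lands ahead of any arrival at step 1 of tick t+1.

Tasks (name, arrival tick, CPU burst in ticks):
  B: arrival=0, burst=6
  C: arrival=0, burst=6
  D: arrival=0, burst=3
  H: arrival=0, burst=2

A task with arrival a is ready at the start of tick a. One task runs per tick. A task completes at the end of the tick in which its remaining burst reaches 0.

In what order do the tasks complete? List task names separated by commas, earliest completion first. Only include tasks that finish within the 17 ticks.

t=0: queue=[B,C,D,H] q_used=0 → run B
t=1: queue=[B,C,D,H] q_used=1 → run B
t=2: queue=[B,C,D,H] q_used=2 → run B
t=3: queue=[B,C,D,H] q_used=3 → run B
t=4: queue=[C,D,H,B] q_used=0 → run C
t=5: queue=[C,D,H,B] q_used=1 → run C
t=6: queue=[C,D,H,B] q_used=2 → run C
t=7: queue=[C,D,H,B] q_used=3 → run C
t=8: queue=[D,H,B,C] q_used=0 → run D
t=9: queue=[D,H,B,C] q_used=1 → run D
t=10: queue=[D,H,B,C] q_used=2 → run D
t=11: queue=[H,B,C] q_used=0 → run H
t=12: queue=[H,B,C] q_used=1 → run H
t=13: queue=[B,C] q_used=0 → run B
t=14: queue=[B,C] q_used=1 → run B
t=15: queue=[C] q_used=0 → run C
t=16: queue=[C] q_used=1 → run C

completion order = D, H, B, C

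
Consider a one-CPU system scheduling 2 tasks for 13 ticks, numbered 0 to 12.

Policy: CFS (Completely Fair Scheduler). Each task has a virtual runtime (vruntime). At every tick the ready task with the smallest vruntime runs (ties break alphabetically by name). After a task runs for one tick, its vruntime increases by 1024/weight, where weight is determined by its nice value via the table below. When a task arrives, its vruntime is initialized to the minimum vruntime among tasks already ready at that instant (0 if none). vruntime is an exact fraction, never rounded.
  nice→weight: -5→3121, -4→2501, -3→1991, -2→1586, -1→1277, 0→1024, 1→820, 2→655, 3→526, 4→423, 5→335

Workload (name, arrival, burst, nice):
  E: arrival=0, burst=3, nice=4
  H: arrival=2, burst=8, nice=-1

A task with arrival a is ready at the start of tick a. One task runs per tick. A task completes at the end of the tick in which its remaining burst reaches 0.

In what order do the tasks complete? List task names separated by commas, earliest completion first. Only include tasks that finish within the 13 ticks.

t=0: vr[E=0] → run E
t=1: vr[E=1024/423] → run E
t=2: vr[E=2048/423 H=2048/423] → run E
t=3: vr[H=2048/423] → run H
t=4: vr[H=3048448/540171] → run H
t=5: vr[H=3481600/540171] → run H
t=6: vr[H=3914752/540171] → run H
t=7: vr[H=4347904/540171] → run H
t=8: vr[H=4781056/540171] → run H
t=9: vr[H=5214208/540171] → run H
t=10: vr[H=5647360/540171] → run H
t=11: (idle)
t=12: (idle)

completion order = E, H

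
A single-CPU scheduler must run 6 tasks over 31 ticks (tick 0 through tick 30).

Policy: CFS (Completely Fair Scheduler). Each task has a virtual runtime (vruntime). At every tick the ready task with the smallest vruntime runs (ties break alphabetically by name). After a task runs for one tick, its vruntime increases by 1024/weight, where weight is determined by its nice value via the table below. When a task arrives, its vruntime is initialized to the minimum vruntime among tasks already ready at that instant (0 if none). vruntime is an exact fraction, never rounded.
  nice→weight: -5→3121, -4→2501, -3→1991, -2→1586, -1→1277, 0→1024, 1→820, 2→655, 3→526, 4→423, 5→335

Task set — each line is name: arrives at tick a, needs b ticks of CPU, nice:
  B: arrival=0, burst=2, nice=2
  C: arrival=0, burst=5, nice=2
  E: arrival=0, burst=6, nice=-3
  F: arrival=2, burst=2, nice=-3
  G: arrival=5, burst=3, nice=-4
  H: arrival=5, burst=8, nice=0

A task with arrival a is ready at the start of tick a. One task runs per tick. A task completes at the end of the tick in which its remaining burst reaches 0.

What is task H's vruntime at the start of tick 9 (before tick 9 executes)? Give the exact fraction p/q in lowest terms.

vruntime(H, start of tick 9) = 3015/1991

t=0: vr[B=0 C=0 E=0] → run B
t=1: vr[B=1024/655 C=0 E=0] → run C
t=2: vr[B=1024/655 C=1024/655 E=0 F=0] → run E
t=3: vr[B=1024/655 C=1024/655 E=1024/1991 F=0] → run F
t=4: vr[B=1024/655 C=1024/655 E=1024/1991 F=1024/1991] → run E
t=5: vr[B=1024/655 C=1024/655 E=2048/1991 F=1024/1991 G=1024/1991 H=1024/1991] → run F
t=6: vr[B=1024/655 C=1024/655 E=2048/1991 G=1024/1991 H=1024/1991] → run G
t=7: vr[B=1024/655 C=1024/655 E=2048/1991 G=4599808/4979491 H=1024/1991] → run H
t=8: vr[B=1024/655 C=1024/655 E=2048/1991 G=4599808/4979491 H=3015/1991] → run G
t=9: vr[B=1024/655 C=1024/655 E=2048/1991 G=6638592/4979491 H=3015/1991] → run E
t=10: vr[B=1024/655 C=1024/655 E=3072/1991 G=6638592/4979491 H=3015/1991] → run G
t=11: vr[B=1024/655 C=1024/655 E=3072/1991 H=3015/1991] → run H
t=12: vr[B=1024/655 C=1024/655 E=3072/1991 H=5006/1991] → run E
t=13: vr[B=1024/655 C=1024/655 E=4096/1991 H=5006/1991] → run B
t=14: vr[C=1024/655 E=4096/1991 H=5006/1991] → run C
t=15: vr[C=2048/655 E=4096/1991 H=5006/1991] → run E
t=16: vr[C=2048/655 E=5120/1991 H=5006/1991] → run H
t=17: vr[C=2048/655 E=5120/1991 H=6997/1991] → run E
t=18: vr[C=2048/655 H=6997/1991] → run C
t=19: vr[C=3072/655 H=6997/1991] → run H
t=20: vr[C=3072/655 H=8988/1991] → run H
t=21: vr[C=3072/655 H=10979/1991] → run C
t=22: vr[C=4096/655 H=10979/1991] → run H
t=23: vr[C=4096/655 H=12970/1991] → run C
t=24: vr[H=12970/1991] → run H
t=25: vr[H=14961/1991] → run H
t=26: (idle)
t=27: (idle)
t=28: (idle)
t=29: (idle)
t=30: (idle)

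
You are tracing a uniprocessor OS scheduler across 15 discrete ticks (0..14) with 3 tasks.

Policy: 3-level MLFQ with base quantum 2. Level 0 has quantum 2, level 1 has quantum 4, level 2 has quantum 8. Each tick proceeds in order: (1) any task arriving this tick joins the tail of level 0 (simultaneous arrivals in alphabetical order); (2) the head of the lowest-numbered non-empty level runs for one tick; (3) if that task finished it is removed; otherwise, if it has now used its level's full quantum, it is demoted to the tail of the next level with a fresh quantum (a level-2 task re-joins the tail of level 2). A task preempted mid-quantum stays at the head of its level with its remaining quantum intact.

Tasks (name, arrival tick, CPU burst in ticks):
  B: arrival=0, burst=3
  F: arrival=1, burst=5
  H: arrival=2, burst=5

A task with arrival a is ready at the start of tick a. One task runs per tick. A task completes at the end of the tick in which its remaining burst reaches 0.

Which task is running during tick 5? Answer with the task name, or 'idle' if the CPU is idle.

t=0: L0/L1/L2 = B/-/- → run B
t=1: L0/L1/L2 = BF/-/- → run B
t=2: L0/L1/L2 = FH/B/- → run F
t=3: L0/L1/L2 = FH/B/- → run F
t=4: L0/L1/L2 = H/BF/- → run H
t=5: L0/L1/L2 = H/BF/- → run H
t=6: L0/L1/L2 = -/BFH/- → run B
t=7: L0/L1/L2 = -/FH/- → run F
t=8: L0/L1/L2 = -/FH/- → run F
t=9: L0/L1/L2 = -/FH/- → run F
t=10: L0/L1/L2 = -/H/- → run H
t=11: L0/L1/L2 = -/H/- → run H
t=12: L0/L1/L2 = -/H/- → run H
t=13: (idle)
t=14: (idle)

running at tick 5 = H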